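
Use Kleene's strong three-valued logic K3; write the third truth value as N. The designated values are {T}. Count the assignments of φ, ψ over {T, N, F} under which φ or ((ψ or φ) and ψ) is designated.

5

Of the 9 assignments, 5 give a value in {T}.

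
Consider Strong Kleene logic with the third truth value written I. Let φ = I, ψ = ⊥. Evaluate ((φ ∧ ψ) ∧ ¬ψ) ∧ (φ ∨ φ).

φ ∧ ψ = I ∧ ⊥ = ⊥
¬ψ = ¬⊥ = ⊤
(φ ∧ ψ) ∧ ¬ψ = ⊥ ∧ ⊤ = ⊥
φ ∨ φ = I ∨ I = I
((φ ∧ ψ) ∧ ¬ψ) ∧ (φ ∨ φ) = ⊥ ∧ I = ⊥

⊥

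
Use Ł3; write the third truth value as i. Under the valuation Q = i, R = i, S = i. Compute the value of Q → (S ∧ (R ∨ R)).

R ∨ R = i ∨ i = i
S ∧ (R ∨ R) = i ∧ i = i
Q → (S ∧ (R ∨ R)) = i → i = 1  [min(1, 1−½+½)]

1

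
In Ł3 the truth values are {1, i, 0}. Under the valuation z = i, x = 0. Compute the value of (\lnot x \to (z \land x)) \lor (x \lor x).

\lnot x = \lnot 0 = 1
z \land x = i \land 0 = 0
\lnot x \to (z \land x) = 1 \to 0 = 0
x \lor x = 0 \lor 0 = 0
(\lnot x \to (z \land x)) \lor (x \lor x) = 0 \lor 0 = 0

0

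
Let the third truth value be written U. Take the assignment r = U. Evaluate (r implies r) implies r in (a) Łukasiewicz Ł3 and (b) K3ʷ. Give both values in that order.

U; U

In Łukasiewicz Ł3: r implies r = U implies U = ⊤  [min(1, 1−½+½)]
(r implies r) implies r = ⊤ implies U = U
In K3ʷ: r implies r = U implies U = U  [any arg is the third value ⇒ result is the third value]
(r implies r) implies r = U implies U = U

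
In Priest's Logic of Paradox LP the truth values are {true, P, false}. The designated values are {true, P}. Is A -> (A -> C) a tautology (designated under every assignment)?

Countermodel: A=true, C=false gives false, which is not designated.

No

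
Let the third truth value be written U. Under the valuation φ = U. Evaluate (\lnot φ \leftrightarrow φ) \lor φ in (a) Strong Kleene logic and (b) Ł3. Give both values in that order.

In Strong Kleene logic: \lnot φ = \lnot U = U
\lnot φ \leftrightarrow φ = U \leftrightarrow U = U
(\lnot φ \leftrightarrow φ) \lor φ = U \lor U = U
In Ł3: \lnot φ = \lnot U = U
\lnot φ \leftrightarrow φ = U \leftrightarrow U = true
(\lnot φ \leftrightarrow φ) \lor φ = true \lor U = true
They differ because Strong Kleene logic and Ł3 treat U differently under implication.

U; true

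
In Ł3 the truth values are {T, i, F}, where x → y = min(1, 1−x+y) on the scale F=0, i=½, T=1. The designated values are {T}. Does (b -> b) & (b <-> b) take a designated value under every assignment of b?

Yes

Every assignment of b over {T, i, F} gives a value in {T}.
In particular, with b=i: (b -> b) & (b <-> b) = T.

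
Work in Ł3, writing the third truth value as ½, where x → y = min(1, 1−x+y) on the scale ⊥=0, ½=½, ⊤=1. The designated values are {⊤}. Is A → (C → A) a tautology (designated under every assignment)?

Every assignment of A, C over {⊤, ½, ⊥} gives a value in {⊤}.
In particular, with A=½, C=½: A → (C → A) = ⊤.

Yes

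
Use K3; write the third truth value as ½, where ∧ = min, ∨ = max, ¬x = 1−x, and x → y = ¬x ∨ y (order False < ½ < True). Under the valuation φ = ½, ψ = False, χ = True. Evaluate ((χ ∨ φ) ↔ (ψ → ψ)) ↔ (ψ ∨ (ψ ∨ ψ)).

False

χ ∨ φ = True ∨ ½ = True
ψ → ψ = False → False = True
(χ ∨ φ) ↔ (ψ → ψ) = True ↔ True = True
ψ ∨ ψ = False ∨ False = False
ψ ∨ (ψ ∨ ψ) = False ∨ False = False
((χ ∨ φ) ↔ (ψ → ψ)) ↔ (ψ ∨ (ψ ∨ ψ)) = True ↔ False = False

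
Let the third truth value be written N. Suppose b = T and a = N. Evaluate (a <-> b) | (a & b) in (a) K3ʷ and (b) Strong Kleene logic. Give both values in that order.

N; N

In K3ʷ: a <-> b = N <-> T = N
a & b = N & T = N
(a <-> b) | (a & b) = N | N = N
In Strong Kleene logic: a <-> b = N <-> T = N
a & b = N & T = N
(a <-> b) | (a & b) = N | N = N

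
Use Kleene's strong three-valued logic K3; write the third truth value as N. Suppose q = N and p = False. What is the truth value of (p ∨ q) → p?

N

p ∨ q = False ∨ N = N
(p ∨ q) → p = N → False = N  [¬N ∨ False]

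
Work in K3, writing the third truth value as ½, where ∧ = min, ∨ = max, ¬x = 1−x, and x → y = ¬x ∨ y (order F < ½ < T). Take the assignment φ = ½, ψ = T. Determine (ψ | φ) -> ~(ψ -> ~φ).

½

ψ | φ = T | ½ = T
~φ = ~½ = ½
ψ -> ~φ = T -> ½ = ½  [~T | ½]
~(ψ -> ~φ) = ~½ = ½
(ψ | φ) -> ~(ψ -> ~φ) = T -> ½ = ½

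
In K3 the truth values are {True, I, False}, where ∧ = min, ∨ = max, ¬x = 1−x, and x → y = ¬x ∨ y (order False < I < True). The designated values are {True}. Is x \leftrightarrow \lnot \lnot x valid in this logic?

Countermodel: x=I gives I, which is not designated.

No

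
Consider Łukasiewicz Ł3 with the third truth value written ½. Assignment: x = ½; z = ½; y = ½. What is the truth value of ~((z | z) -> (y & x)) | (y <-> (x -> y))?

z | z = ½ | ½ = ½
y & x = ½ & ½ = ½
(z | z) -> (y & x) = ½ -> ½ = 1
~((z | z) -> (y & x)) = ~1 = 0
x -> y = ½ -> ½ = 1
y <-> (x -> y) = ½ <-> 1 = ½
~((z | z) -> (y & x)) | (y <-> (x -> y)) = 0 | ½ = ½

½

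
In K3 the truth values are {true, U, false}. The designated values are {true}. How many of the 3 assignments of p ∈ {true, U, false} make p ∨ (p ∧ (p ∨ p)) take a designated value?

p=true: true ✓
p=U: U ·
p=false: false ·

1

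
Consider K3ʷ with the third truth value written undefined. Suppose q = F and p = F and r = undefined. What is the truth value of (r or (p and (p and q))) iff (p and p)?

undefined

p and q = F and F = F
p and (p and q) = F and F = F
r or (p and (p and q)) = undefined or F = undefined
p and p = F and F = F
(r or (p and (p and q))) iff (p and p) = undefined iff F = undefined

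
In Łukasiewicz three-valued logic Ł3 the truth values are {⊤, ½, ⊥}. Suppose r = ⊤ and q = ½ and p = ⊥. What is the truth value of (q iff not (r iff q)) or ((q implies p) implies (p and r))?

⊤

r iff q = ⊤ iff ½ = ½  [1 − |1−½|]
not (r iff q) = not ½ = ½
q iff not (r iff q) = ½ iff ½ = ⊤
q implies p = ½ implies ⊥ = ½
p and r = ⊥ and ⊤ = ⊥
(q implies p) implies (p and r) = ½ implies ⊥ = ½
(q iff not (r iff q)) or ((q implies p) implies (p and r)) = ⊤ or ½ = ⊤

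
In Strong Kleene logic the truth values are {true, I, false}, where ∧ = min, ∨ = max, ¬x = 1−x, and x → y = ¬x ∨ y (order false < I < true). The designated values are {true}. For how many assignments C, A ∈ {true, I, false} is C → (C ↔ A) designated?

Designated under: (C=true, A=true); (C=false, A=true); (C=false, A=I); (C=false, A=false).

4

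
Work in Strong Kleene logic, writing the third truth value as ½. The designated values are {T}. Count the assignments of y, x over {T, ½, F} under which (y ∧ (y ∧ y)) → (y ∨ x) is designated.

7

Of the 9 assignments, 7 give a value in {T}.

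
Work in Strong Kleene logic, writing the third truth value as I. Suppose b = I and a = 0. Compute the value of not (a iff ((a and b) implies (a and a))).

1

a and b = 0 and I = 0
a and a = 0 and 0 = 0
(a and b) implies (a and a) = 0 implies 0 = 1
a iff ((a and b) implies (a and a)) = 0 iff 1 = 0
not (a iff ((a and b) implies (a and a))) = not 0 = 1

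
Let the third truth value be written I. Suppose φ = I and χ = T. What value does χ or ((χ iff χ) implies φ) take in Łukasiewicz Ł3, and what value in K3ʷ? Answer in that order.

T; I

In Łukasiewicz Ł3: χ iff χ = T iff T = T
(χ iff χ) implies φ = T implies I = I
χ or ((χ iff χ) implies φ) = T or I = T
In K3ʷ: χ iff χ = T iff T = T
(χ iff χ) implies φ = T implies I = I
χ or ((χ iff χ) implies φ) = T or I = I
They differ because Łukasiewicz Ł3 and K3ʷ treat I differently under the binary connectives.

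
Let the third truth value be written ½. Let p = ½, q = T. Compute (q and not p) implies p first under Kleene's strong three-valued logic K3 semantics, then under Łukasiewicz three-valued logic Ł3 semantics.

½; T

In Kleene's strong three-valued logic K3: not p = not ½ = ½
q and not p = T and ½ = ½
(q and not p) implies p = ½ implies ½ = ½  [not ½ or ½]
In Łukasiewicz three-valued logic Ł3: not p = not ½ = ½
q and not p = T and ½ = ½
(q and not p) implies p = ½ implies ½ = T
They differ because Kleene's strong three-valued logic K3 and Łukasiewicz three-valued logic Ł3 treat ½ differently under implication.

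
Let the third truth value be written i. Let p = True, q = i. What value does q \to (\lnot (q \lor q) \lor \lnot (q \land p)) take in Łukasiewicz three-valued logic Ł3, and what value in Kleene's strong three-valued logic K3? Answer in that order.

True; i

In Łukasiewicz three-valued logic Ł3: q \lor q = i \lor i = i
\lnot (q \lor q) = \lnot i = i
q \land p = i \land True = i
\lnot (q \land p) = \lnot i = i
\lnot (q \lor q) \lor \lnot (q \land p) = i \lor i = i
q \to (\lnot (q \lor q) \lor \lnot (q \land p)) = i \to i = True  [min(1, 1−½+½)]
In Kleene's strong three-valued logic K3: q \lor q = i \lor i = i
\lnot (q \lor q) = \lnot i = i
q \land p = i \land True = i
\lnot (q \land p) = \lnot i = i
\lnot (q \lor q) \lor \lnot (q \land p) = i \lor i = i
q \to (\lnot (q \lor q) \lor \lnot (q \land p)) = i \to i = i  [\lnot i \lor i]
They differ because Łukasiewicz three-valued logic Ł3 and Kleene's strong three-valued logic K3 treat i differently under implication.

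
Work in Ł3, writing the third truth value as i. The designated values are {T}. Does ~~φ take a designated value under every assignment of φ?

No

Countermodel: φ=i gives i, which is not designated.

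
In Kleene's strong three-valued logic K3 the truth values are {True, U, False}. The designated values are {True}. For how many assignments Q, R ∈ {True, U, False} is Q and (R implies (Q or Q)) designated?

3

Designated under: (Q=True, R=True); (Q=True, R=U); (Q=True, R=False).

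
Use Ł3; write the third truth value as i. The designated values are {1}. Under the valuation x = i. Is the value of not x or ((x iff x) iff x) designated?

not x = not i = i
x iff x = i iff i = 1  [1 − |½−½|]
(x iff x) iff x = 1 iff i = i
not x or ((x iff x) iff x) = i or i = i
i ∉ {1}.

No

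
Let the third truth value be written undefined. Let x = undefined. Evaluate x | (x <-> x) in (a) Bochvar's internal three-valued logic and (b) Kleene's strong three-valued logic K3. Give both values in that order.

In Bochvar's internal three-valued logic: x <-> x = undefined <-> undefined = undefined
x | (x <-> x) = undefined | undefined = undefined
In Kleene's strong three-valued logic K3: x <-> x = undefined <-> undefined = undefined
x | (x <-> x) = undefined | undefined = undefined

undefined; undefined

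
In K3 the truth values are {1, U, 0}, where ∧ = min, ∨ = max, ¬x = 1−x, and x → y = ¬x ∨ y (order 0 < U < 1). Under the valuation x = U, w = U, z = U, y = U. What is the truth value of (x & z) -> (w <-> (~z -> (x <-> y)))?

x & z = U & U = U
~z = ~U = U
x <-> y = U <-> U = U
~z -> (x <-> y) = U -> U = U  [~U | U]
w <-> (~z -> (x <-> y)) = U <-> U = U
(x & z) -> (w <-> (~z -> (x <-> y))) = U -> U = U

U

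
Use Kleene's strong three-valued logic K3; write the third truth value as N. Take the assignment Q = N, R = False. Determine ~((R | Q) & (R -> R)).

N

R | Q = False | N = N
R -> R = False -> False = True
(R | Q) & (R -> R) = N & True = N
~((R | Q) & (R -> R)) = ~N = N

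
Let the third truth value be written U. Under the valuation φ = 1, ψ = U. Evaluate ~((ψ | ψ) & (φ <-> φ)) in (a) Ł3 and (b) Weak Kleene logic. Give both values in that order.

U; U

In Ł3: ψ | ψ = U | U = U
φ <-> φ = 1 <-> 1 = 1
(ψ | ψ) & (φ <-> φ) = U & 1 = U
~((ψ | ψ) & (φ <-> φ)) = ~U = U
In Weak Kleene logic: ψ | ψ = U | U = U
φ <-> φ = 1 <-> 1 = 1
(ψ | ψ) & (φ <-> φ) = U & 1 = U
~((ψ | ψ) & (φ <-> φ)) = ~U = U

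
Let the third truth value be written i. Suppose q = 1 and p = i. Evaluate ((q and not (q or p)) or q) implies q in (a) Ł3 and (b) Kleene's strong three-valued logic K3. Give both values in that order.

In Ł3: q or p = 1 or i = 1
not (q or p) = not 1 = 0
q and not (q or p) = 1 and 0 = 0
(q and not (q or p)) or q = 0 or 1 = 1
((q and not (q or p)) or q) implies q = 1 implies 1 = 1
In Kleene's strong three-valued logic K3: q or p = 1 or i = 1
not (q or p) = not 1 = 0
q and not (q or p) = 1 and 0 = 0
(q and not (q or p)) or q = 0 or 1 = 1
((q and not (q or p)) or q) implies q = 1 implies 1 = 1

1; 1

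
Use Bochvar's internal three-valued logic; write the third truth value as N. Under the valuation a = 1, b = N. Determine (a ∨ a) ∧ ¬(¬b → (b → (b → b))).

N

a ∨ a = 1 ∨ 1 = 1
¬b = ¬N = N
b → b = N → N = N  [any arg is the third value ⇒ result is the third value]
b → (b → b) = N → N = N
¬b → (b → (b → b)) = N → N = N
¬(¬b → (b → (b → b))) = ¬N = N
(a ∨ a) ∧ ¬(¬b → (b → (b → b))) = 1 ∧ N = N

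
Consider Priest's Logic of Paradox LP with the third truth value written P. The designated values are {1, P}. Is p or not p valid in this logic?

Yes

Every assignment of p over {1, P, 0} gives a value in {1, P}.
In particular, with p=P: p or not p = P.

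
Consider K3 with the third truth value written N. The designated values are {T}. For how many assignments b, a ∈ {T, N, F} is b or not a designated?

5

Of the 9 assignments, 5 give a value in {T}.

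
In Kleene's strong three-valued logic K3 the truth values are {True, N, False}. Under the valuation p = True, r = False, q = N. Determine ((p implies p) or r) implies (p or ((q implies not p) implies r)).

True

p implies p = True implies True = True
(p implies p) or r = True or False = True
not p = not True = False
q implies not p = N implies False = N  [not N or False]
(q implies not p) implies r = N implies False = N
p or ((q implies not p) implies r) = True or N = True
((p implies p) or r) implies (p or ((q implies not p) implies r)) = True implies True = True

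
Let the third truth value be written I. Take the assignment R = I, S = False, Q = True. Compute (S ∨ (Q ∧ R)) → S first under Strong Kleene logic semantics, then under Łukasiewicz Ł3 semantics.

In Strong Kleene logic: Q ∧ R = True ∧ I = I
S ∨ (Q ∧ R) = False ∨ I = I
(S ∨ (Q ∧ R)) → S = I → False = I
In Łukasiewicz Ł3: Q ∧ R = True ∧ I = I
S ∨ (Q ∧ R) = False ∨ I = I
(S ∨ (Q ∧ R)) → S = I → False = I  [min(1, 1−½+0)]

I; I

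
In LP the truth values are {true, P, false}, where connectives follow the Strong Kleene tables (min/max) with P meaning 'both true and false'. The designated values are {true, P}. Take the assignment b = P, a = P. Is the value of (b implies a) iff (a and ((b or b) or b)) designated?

Yes

b implies a = P implies P = P  [not P or P]
b or b = P or P = P
(b or b) or b = P or P = P
a and ((b or b) or b) = P and P = P
(b implies a) iff (a and ((b or b) or b)) = P iff P = P
P ∈ {true, P}.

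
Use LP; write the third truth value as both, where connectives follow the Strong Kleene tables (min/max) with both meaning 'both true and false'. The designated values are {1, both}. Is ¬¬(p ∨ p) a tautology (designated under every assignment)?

No

Countermodel: p=0 gives 0, which is not designated.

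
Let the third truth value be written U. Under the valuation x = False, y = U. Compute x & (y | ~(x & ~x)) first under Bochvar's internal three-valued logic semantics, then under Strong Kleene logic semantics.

In Bochvar's internal three-valued logic: ~x = ~False = True
x & ~x = False & True = False
~(x & ~x) = ~False = True
y | ~(x & ~x) = U | True = U
x & (y | ~(x & ~x)) = False & U = U
In Strong Kleene logic: ~x = ~False = True
x & ~x = False & True = False
~(x & ~x) = ~False = True
y | ~(x & ~x) = U | True = True
x & (y | ~(x & ~x)) = False & True = False
They differ because Bochvar's internal three-valued logic and Strong Kleene logic treat U differently under the binary connectives.

U; False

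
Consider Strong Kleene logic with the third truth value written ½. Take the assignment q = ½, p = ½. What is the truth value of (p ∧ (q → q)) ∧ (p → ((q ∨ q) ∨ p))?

½

q → q = ½ → ½ = ½
p ∧ (q → q) = ½ ∧ ½ = ½
q ∨ q = ½ ∨ ½ = ½
(q ∨ q) ∨ p = ½ ∨ ½ = ½
p → ((q ∨ q) ∨ p) = ½ → ½ = ½
(p ∧ (q → q)) ∧ (p → ((q ∨ q) ∨ p)) = ½ ∧ ½ = ½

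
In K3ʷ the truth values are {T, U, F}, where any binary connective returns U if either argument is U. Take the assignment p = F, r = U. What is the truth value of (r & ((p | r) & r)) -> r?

p | r = F | U = U
(p | r) & r = U & U = U
r & ((p | r) & r) = U & U = U
(r & ((p | r) & r)) -> r = U -> U = U  [any arg is the third value ⇒ result is the third value]

U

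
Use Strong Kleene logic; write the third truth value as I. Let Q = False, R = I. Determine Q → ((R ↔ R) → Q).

R ↔ R = I ↔ I = I
(R ↔ R) → Q = I → False = I  [¬I ∨ False]
Q → ((R ↔ R) → Q) = False → I = True

True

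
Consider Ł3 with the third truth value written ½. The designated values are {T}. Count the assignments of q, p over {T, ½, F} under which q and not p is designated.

1

Designated under: (q=T, p=F).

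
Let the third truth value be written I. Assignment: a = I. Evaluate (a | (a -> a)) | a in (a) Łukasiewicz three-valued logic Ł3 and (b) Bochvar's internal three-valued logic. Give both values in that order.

In Łukasiewicz three-valued logic Ł3: a -> a = I -> I = True  [min(1, 1−½+½)]
a | (a -> a) = I | True = True
(a | (a -> a)) | a = True | I = True
In Bochvar's internal three-valued logic: a -> a = I -> I = I  [any arg is the third value ⇒ result is the third value]
a | (a -> a) = I | I = I
(a | (a -> a)) | a = I | I = I
They differ because Łukasiewicz three-valued logic Ł3 and Bochvar's internal three-valued logic treat I differently under the binary connectives.

True; I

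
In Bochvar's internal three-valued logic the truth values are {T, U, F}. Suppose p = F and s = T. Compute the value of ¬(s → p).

T

s → p = T → F = F
¬(s → p) = ¬F = T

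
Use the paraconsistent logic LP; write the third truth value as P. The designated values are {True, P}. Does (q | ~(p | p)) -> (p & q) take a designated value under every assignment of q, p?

No

Countermodel: q=True, p=False gives False, which is not designated.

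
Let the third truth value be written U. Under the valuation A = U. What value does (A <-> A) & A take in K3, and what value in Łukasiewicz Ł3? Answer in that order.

In K3: A <-> A = U <-> U = U
(A <-> A) & A = U & U = U
In Łukasiewicz Ł3: A <-> A = U <-> U = T  [1 − |½−½|]
(A <-> A) & A = T & U = U

U; U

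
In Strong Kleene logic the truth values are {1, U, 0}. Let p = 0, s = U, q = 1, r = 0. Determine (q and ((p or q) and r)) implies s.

1

p or q = 0 or 1 = 1
(p or q) and r = 1 and 0 = 0
q and ((p or q) and r) = 1 and 0 = 0
(q and ((p or q) and r)) implies s = 0 implies U = 1  [not 0 or U]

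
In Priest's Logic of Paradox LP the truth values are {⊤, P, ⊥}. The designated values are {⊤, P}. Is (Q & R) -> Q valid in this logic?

Yes

Every assignment of Q, R over {⊤, P, ⊥} gives a value in {⊤, P}.
In particular, with Q=P, R=P: (Q & R) -> Q = P.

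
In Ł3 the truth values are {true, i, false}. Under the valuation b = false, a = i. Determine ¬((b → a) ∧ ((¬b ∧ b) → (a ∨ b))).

false

b → a = false → i = true
¬b = ¬false = true
¬b ∧ b = true ∧ false = false
a ∨ b = i ∨ false = i
(¬b ∧ b) → (a ∨ b) = false → i = true
(b → a) ∧ ((¬b ∧ b) → (a ∨ b)) = true ∧ true = true
¬((b → a) ∧ ((¬b ∧ b) → (a ∨ b))) = ¬true = false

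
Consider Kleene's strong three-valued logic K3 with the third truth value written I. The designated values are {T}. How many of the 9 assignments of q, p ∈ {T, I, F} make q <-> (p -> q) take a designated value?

4

Designated under: (q=T, p=T); (q=T, p=I); (q=T, p=F); (q=F, p=T).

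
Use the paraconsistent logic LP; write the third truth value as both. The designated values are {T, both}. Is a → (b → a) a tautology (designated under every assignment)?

Every assignment of a, b over {T, both, F} gives a value in {T, both}.
In particular, with a=both, b=both: a → (b → a) = both.

Yes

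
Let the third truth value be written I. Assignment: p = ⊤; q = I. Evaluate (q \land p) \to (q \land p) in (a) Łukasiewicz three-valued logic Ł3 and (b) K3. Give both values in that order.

⊤; I

In Łukasiewicz three-valued logic Ł3: q \land p = I \land ⊤ = I
q \land p = I \land ⊤ = I
(q \land p) \to (q \land p) = I \to I = ⊤
In K3: q \land p = I \land ⊤ = I
q \land p = I \land ⊤ = I
(q \land p) \to (q \land p) = I \to I = I
They differ because Łukasiewicz three-valued logic Ł3 and K3 treat I differently under implication.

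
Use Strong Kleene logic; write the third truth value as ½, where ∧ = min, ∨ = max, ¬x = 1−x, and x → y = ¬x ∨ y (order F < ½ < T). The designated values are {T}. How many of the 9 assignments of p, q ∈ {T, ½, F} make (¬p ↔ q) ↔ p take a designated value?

Designated under: (p=T, q=F); (p=F, q=F).

2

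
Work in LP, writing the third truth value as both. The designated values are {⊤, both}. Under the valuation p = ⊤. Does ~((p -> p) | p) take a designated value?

No

p -> p = ⊤ -> ⊤ = ⊤
(p -> p) | p = ⊤ | ⊤ = ⊤
~((p -> p) | p) = ~⊤ = ⊥
⊥ ∉ {⊤, both}.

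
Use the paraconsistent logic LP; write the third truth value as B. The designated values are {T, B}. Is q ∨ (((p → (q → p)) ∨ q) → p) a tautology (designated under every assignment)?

Countermodel: q=F, p=F gives F, which is not designated.

No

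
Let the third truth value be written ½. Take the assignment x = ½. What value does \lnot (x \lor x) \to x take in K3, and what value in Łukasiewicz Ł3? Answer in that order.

½; T

In K3: x \lor x = ½ \lor ½ = ½
\lnot (x \lor x) = \lnot ½ = ½
\lnot (x \lor x) \to x = ½ \to ½ = ½
In Łukasiewicz Ł3: x \lor x = ½ \lor ½ = ½
\lnot (x \lor x) = \lnot ½ = ½
\lnot (x \lor x) \to x = ½ \to ½ = T  [min(1, 1−½+½)]
They differ because K3 and Łukasiewicz Ł3 treat ½ differently under implication.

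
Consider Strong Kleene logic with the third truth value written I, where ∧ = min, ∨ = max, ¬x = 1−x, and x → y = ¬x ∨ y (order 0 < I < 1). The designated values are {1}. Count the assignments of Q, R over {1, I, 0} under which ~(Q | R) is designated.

Designated under: (Q=0, R=0).

1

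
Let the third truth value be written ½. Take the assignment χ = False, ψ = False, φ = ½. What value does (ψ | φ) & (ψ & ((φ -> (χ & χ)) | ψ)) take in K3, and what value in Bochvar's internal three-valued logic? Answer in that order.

In K3: ψ | φ = False | ½ = ½
χ & χ = False & False = False
φ -> (χ & χ) = ½ -> False = ½  [~½ | False]
(φ -> (χ & χ)) | ψ = ½ | False = ½
ψ & ((φ -> (χ & χ)) | ψ) = False & ½ = False
(ψ | φ) & (ψ & ((φ -> (χ & χ)) | ψ)) = ½ & False = False
In Bochvar's internal three-valued logic: ψ | φ = False | ½ = ½
χ & χ = False & False = False
φ -> (χ & χ) = ½ -> False = ½  [any arg is the third value ⇒ result is the third value]
(φ -> (χ & χ)) | ψ = ½ | False = ½
ψ & ((φ -> (χ & χ)) | ψ) = False & ½ = ½
(ψ | φ) & (ψ & ((φ -> (χ & χ)) | ψ)) = ½ & ½ = ½
They differ because K3 and Bochvar's internal three-valued logic treat ½ differently under the binary connectives.

False; ½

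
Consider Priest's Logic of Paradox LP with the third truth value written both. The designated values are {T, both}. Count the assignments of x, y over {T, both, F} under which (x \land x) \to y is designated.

8

Of the 9 assignments, 8 give a value in {T, both}.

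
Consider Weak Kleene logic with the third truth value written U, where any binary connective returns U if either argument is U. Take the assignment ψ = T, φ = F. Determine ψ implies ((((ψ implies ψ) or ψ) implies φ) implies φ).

ψ implies ψ = T implies T = T
(ψ implies ψ) or ψ = T or T = T
((ψ implies ψ) or ψ) implies φ = T implies F = F
(((ψ implies ψ) or ψ) implies φ) implies φ = F implies F = T
ψ implies ((((ψ implies ψ) or ψ) implies φ) implies φ) = T implies T = T

T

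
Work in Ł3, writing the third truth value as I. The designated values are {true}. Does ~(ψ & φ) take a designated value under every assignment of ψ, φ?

No

Countermodel: ψ=true, φ=true gives false, which is not designated.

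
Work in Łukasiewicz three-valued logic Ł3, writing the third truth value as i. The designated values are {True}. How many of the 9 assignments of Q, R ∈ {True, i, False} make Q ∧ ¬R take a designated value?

Designated under: (Q=True, R=False).

1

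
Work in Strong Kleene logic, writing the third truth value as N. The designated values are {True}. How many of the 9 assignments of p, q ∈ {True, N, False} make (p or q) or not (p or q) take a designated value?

Of the 9 assignments, 6 give a value in {True}.

6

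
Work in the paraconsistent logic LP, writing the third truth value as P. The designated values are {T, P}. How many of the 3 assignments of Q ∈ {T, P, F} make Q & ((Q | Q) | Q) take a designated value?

2

Q=T: T ✓
Q=P: P ✓
Q=F: F ·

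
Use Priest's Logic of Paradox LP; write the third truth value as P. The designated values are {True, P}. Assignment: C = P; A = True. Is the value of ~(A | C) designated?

A | C = True | P = True
~(A | C) = ~True = False
False ∉ {True, P}.

No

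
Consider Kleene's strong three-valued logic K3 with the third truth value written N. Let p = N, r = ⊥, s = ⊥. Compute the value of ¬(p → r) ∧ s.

⊥

p → r = N → ⊥ = N
¬(p → r) = ¬N = N
¬(p → r) ∧ s = N ∧ ⊥ = ⊥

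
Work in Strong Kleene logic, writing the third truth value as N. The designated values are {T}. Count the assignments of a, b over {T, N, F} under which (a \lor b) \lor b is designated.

Of the 9 assignments, 5 give a value in {T}.

5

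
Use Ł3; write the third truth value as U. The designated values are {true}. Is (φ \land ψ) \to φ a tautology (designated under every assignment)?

Every assignment of φ, ψ over {true, U, false} gives a value in {true}.
In particular, with φ=U, ψ=U: (φ \land ψ) \to φ = true.

Yes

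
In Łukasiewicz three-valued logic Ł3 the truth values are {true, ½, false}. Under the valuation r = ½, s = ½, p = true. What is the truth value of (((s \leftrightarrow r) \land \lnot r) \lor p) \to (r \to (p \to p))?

true

s \leftrightarrow r = ½ \leftrightarrow ½ = true  [1 − |½−½|]
\lnot r = \lnot ½ = ½
(s \leftrightarrow r) \land \lnot r = true \land ½ = ½
((s \leftrightarrow r) \land \lnot r) \lor p = ½ \lor true = true
p \to p = true \to true = true
r \to (p \to p) = ½ \to true = true
(((s \leftrightarrow r) \land \lnot r) \lor p) \to (r \to (p \to p)) = true \to true = true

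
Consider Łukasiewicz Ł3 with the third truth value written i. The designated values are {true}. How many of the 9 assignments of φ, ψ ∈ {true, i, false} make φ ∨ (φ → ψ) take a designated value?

Of the 9 assignments, 8 give a value in {true}.

8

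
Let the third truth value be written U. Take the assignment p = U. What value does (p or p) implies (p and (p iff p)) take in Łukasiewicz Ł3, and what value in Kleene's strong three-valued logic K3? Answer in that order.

⊤; U

In Łukasiewicz Ł3: p or p = U or U = U
p iff p = U iff U = ⊤
p and (p iff p) = U and ⊤ = U
(p or p) implies (p and (p iff p)) = U implies U = ⊤
In Kleene's strong three-valued logic K3: p or p = U or U = U
p iff p = U iff U = U
p and (p iff p) = U and U = U
(p or p) implies (p and (p iff p)) = U implies U = U  [not U or U]
They differ because Łukasiewicz Ł3 and Kleene's strong three-valued logic K3 treat U differently under implication.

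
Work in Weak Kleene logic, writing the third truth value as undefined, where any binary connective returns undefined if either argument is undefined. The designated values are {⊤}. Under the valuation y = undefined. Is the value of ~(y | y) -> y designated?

No

y | y = undefined | undefined = undefined
~(y | y) = ~undefined = undefined
~(y | y) -> y = undefined -> undefined = undefined  [any arg is the third value ⇒ result is the third value]
undefined ∉ {⊤}.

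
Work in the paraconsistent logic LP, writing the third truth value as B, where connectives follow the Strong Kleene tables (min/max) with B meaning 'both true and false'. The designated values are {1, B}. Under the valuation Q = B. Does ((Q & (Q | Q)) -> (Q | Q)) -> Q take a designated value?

Yes

Q | Q = B | B = B
Q & (Q | Q) = B & B = B
Q | Q = B | B = B
(Q & (Q | Q)) -> (Q | Q) = B -> B = B
((Q & (Q | Q)) -> (Q | Q)) -> Q = B -> B = B
B ∈ {1, B}.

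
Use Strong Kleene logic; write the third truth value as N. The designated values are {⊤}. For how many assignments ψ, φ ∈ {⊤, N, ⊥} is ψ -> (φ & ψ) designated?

4

Designated under: (ψ=⊤, φ=⊤); (ψ=⊥, φ=⊤); (ψ=⊥, φ=N); (ψ=⊥, φ=⊥).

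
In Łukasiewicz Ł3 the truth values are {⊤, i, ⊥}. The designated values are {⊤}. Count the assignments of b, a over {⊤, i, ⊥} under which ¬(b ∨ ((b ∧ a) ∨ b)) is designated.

Designated under: (b=⊥, a=⊤); (b=⊥, a=i); (b=⊥, a=⊥).

3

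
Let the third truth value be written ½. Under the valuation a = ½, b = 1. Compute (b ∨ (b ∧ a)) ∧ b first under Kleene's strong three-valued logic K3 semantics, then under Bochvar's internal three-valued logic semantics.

In Kleene's strong three-valued logic K3: b ∧ a = 1 ∧ ½ = ½
b ∨ (b ∧ a) = 1 ∨ ½ = 1
(b ∨ (b ∧ a)) ∧ b = 1 ∧ 1 = 1
In Bochvar's internal three-valued logic: b ∧ a = 1 ∧ ½ = ½
b ∨ (b ∧ a) = 1 ∨ ½ = ½
(b ∨ (b ∧ a)) ∧ b = ½ ∧ 1 = ½
They differ because Kleene's strong three-valued logic K3 and Bochvar's internal three-valued logic treat ½ differently under the binary connectives.

1; ½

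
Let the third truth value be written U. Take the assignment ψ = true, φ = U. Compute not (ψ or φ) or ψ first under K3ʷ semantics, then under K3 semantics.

In K3ʷ: ψ or φ = true or U = U
not (ψ or φ) = not U = U
not (ψ or φ) or ψ = U or true = U
In K3: ψ or φ = true or U = true
not (ψ or φ) = not true = false
not (ψ or φ) or ψ = false or true = true
They differ because K3ʷ and K3 treat U differently under the binary connectives.

U; true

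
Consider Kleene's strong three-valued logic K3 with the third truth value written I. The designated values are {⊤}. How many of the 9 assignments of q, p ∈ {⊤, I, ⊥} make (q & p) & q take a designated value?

1

Designated under: (q=⊤, p=⊤).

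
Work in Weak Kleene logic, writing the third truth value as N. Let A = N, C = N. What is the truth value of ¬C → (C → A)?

N

¬C = ¬N = N
C → A = N → N = N
¬C → (C → A) = N → N = N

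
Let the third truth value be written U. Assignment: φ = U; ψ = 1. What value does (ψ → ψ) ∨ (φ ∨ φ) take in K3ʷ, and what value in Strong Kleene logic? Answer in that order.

In K3ʷ: ψ → ψ = 1 → 1 = 1
φ ∨ φ = U ∨ U = U
(ψ → ψ) ∨ (φ ∨ φ) = 1 ∨ U = U
In Strong Kleene logic: ψ → ψ = 1 → 1 = 1
φ ∨ φ = U ∨ U = U
(ψ → ψ) ∨ (φ ∨ φ) = 1 ∨ U = 1
They differ because K3ʷ and Strong Kleene logic treat U differently under the binary connectives.

U; 1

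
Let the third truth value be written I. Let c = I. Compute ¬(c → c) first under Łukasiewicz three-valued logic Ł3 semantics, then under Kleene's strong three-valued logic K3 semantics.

In Łukasiewicz three-valued logic Ł3: c → c = I → I = True  [min(1, 1−½+½)]
¬(c → c) = ¬True = False
In Kleene's strong three-valued logic K3: c → c = I → I = I  [¬I ∨ I]
¬(c → c) = ¬I = I
They differ because Łukasiewicz three-valued logic Ł3 and Kleene's strong three-valued logic K3 treat I differently under implication.

False; I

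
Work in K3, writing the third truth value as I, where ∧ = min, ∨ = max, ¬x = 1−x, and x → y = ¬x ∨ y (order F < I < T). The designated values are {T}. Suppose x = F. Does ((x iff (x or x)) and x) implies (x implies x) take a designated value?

Yes

x or x = F or F = F
x iff (x or x) = F iff F = T
(x iff (x or x)) and x = T and F = F
x implies x = F implies F = T
((x iff (x or x)) and x) implies (x implies x) = F implies T = T
T ∈ {T}.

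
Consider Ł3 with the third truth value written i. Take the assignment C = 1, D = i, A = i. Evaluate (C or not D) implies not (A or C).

not D = not i = i
C or not D = 1 or i = 1
A or C = i or 1 = 1
not (A or C) = not 1 = 0
(C or not D) implies not (A or C) = 1 implies 0 = 0

0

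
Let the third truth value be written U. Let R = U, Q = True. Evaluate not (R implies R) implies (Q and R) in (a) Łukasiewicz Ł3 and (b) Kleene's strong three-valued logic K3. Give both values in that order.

True; U

In Łukasiewicz Ł3: R implies R = U implies U = True
not (R implies R) = not True = False
Q and R = True and U = U
not (R implies R) implies (Q and R) = False implies U = True
In Kleene's strong three-valued logic K3: R implies R = U implies U = U  [not U or U]
not (R implies R) = not U = U
Q and R = True and U = U
not (R implies R) implies (Q and R) = U implies U = U
They differ because Łukasiewicz Ł3 and Kleene's strong three-valued logic K3 treat U differently under implication.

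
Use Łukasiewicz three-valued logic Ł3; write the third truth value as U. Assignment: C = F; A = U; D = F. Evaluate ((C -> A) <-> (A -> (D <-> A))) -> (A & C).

C -> A = F -> U = T  [min(1, 1−0+½)]
D <-> A = F <-> U = U
A -> (D <-> A) = U -> U = T
(C -> A) <-> (A -> (D <-> A)) = T <-> T = T
A & C = U & F = F
((C -> A) <-> (A -> (D <-> A))) -> (A & C) = T -> F = F

F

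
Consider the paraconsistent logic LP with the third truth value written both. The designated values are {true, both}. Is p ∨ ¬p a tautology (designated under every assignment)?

Every assignment of p over {true, both, false} gives a value in {true, both}.
In particular, with p=both: p ∨ ¬p = both.

Yes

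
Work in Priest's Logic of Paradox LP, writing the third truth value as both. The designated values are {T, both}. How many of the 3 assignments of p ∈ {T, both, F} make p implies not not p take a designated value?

3

p=T: T ✓
p=both: both ✓
p=F: T ✓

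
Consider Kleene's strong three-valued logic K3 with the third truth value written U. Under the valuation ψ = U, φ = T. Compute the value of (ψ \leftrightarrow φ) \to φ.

T

ψ \leftrightarrow φ = U \leftrightarrow T = U
(ψ \leftrightarrow φ) \to φ = U \to T = T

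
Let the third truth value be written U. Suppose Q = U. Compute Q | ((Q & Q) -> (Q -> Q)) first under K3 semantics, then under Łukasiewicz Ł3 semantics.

U; True

In K3: Q & Q = U & U = U
Q -> Q = U -> U = U  [~U | U]
(Q & Q) -> (Q -> Q) = U -> U = U
Q | ((Q & Q) -> (Q -> Q)) = U | U = U
In Łukasiewicz Ł3: Q & Q = U & U = U
Q -> Q = U -> U = True  [min(1, 1−½+½)]
(Q & Q) -> (Q -> Q) = U -> True = True
Q | ((Q & Q) -> (Q -> Q)) = U | True = True
They differ because K3 and Łukasiewicz Ł3 treat U differently under implication.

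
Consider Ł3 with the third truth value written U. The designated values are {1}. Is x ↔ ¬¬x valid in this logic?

Yes

Every assignment of x over {1, U, 0} gives a value in {1}.
In particular, with x=U: x ↔ ¬¬x = 1.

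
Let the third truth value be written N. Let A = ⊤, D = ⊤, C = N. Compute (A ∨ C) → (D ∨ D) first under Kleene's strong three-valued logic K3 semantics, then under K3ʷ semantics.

In Kleene's strong three-valued logic K3: A ∨ C = ⊤ ∨ N = ⊤
D ∨ D = ⊤ ∨ ⊤ = ⊤
(A ∨ C) → (D ∨ D) = ⊤ → ⊤ = ⊤
In K3ʷ: A ∨ C = ⊤ ∨ N = N
D ∨ D = ⊤ ∨ ⊤ = ⊤
(A ∨ C) → (D ∨ D) = N → ⊤ = N  [any arg is the third value ⇒ result is the third value]
They differ because Kleene's strong three-valued logic K3 and K3ʷ treat N differently under the binary connectives.

⊤; N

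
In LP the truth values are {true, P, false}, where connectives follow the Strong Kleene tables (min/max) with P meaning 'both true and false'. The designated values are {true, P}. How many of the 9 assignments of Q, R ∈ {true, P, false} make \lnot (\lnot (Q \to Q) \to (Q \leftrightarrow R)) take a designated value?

3

Designated under: (Q=P, R=true); (Q=P, R=P); (Q=P, R=false).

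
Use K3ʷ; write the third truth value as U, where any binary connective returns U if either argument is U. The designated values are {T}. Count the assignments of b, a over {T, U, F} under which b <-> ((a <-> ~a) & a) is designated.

Designated under: (b=F, a=T); (b=F, a=F).

2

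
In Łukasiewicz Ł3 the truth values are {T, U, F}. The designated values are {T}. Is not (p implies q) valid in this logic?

No

Countermodel: p=T, q=T gives F, which is not designated.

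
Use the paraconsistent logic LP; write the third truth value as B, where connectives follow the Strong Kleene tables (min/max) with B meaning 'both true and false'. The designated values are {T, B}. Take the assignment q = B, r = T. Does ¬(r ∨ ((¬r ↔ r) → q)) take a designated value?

No

¬r = ¬T = F
¬r ↔ r = F ↔ T = F
(¬r ↔ r) → q = F → B = T  [¬F ∨ B]
r ∨ ((¬r ↔ r) → q) = T ∨ T = T
¬(r ∨ ((¬r ↔ r) → q)) = ¬T = F
F ∉ {T, B}.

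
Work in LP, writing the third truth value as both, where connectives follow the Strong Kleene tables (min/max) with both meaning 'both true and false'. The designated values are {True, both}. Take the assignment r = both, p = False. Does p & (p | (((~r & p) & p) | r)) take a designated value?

No

~r = ~both = both
~r & p = both & False = False
(~r & p) & p = False & False = False
((~r & p) & p) | r = False | both = both
p | (((~r & p) & p) | r) = False | both = both
p & (p | (((~r & p) & p) | r)) = False & both = False
False ∉ {True, both}.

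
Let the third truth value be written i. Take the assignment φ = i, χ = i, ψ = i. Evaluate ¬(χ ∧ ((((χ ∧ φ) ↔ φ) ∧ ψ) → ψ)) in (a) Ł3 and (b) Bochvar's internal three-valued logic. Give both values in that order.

i; i

In Ł3: χ ∧ φ = i ∧ i = i
(χ ∧ φ) ↔ φ = i ↔ i = ⊤
((χ ∧ φ) ↔ φ) ∧ ψ = ⊤ ∧ i = i
(((χ ∧ φ) ↔ φ) ∧ ψ) → ψ = i → i = ⊤
χ ∧ ((((χ ∧ φ) ↔ φ) ∧ ψ) → ψ) = i ∧ ⊤ = i
¬(χ ∧ ((((χ ∧ φ) ↔ φ) ∧ ψ) → ψ)) = ¬i = i
In Bochvar's internal three-valued logic: χ ∧ φ = i ∧ i = i
(χ ∧ φ) ↔ φ = i ↔ i = i
((χ ∧ φ) ↔ φ) ∧ ψ = i ∧ i = i
(((χ ∧ φ) ↔ φ) ∧ ψ) → ψ = i → i = i  [any arg is the third value ⇒ result is the third value]
χ ∧ ((((χ ∧ φ) ↔ φ) ∧ ψ) → ψ) = i ∧ i = i
¬(χ ∧ ((((χ ∧ φ) ↔ φ) ∧ ψ) → ψ)) = ¬i = i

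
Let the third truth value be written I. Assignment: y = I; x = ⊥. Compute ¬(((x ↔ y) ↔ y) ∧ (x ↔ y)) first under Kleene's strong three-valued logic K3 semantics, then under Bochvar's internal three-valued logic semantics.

In Kleene's strong three-valued logic K3: x ↔ y = ⊥ ↔ I = I
(x ↔ y) ↔ y = I ↔ I = I
x ↔ y = ⊥ ↔ I = I
((x ↔ y) ↔ y) ∧ (x ↔ y) = I ∧ I = I
¬(((x ↔ y) ↔ y) ∧ (x ↔ y)) = ¬I = I
In Bochvar's internal three-valued logic: x ↔ y = ⊥ ↔ I = I
(x ↔ y) ↔ y = I ↔ I = I
x ↔ y = ⊥ ↔ I = I
((x ↔ y) ↔ y) ∧ (x ↔ y) = I ∧ I = I
¬(((x ↔ y) ↔ y) ∧ (x ↔ y)) = ¬I = I

I; I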